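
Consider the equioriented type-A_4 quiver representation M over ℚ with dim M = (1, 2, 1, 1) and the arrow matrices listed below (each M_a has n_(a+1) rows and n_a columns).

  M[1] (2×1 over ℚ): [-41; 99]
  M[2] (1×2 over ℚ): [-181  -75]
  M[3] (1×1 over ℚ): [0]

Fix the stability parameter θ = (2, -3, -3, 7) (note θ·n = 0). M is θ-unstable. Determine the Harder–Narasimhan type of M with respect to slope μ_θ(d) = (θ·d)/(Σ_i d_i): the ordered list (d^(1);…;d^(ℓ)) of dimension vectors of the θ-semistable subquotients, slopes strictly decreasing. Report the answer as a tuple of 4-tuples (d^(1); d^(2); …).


Via rank(M_{q-1}∘⋯∘M_p): M ≅ I[1,3], I[2,2], I[4,4].
μ_θ-semistable layers: μ^(1)=7; μ^(2)=-4/3; μ^(3)=-3

((0, 0, 0, 1); (1, 1, 1, 0); (0, 1, 0, 0))


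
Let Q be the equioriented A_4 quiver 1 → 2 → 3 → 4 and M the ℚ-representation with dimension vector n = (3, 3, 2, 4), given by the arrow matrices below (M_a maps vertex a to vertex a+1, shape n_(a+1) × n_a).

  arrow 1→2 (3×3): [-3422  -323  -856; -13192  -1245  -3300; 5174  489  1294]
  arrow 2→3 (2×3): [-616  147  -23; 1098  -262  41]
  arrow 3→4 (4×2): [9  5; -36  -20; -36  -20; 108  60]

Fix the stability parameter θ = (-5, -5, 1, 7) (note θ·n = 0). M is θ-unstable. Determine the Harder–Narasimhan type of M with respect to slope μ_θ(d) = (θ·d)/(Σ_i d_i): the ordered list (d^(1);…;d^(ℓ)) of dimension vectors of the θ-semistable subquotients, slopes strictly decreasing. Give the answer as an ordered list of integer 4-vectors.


Barcode: M ≅ I[1,2], I[1,3], I[1,4], I[4,4]^3. HN layers by μ_θ (3 steps, strictly decreasing):
  μ^(1)=7; μ^(2)=1; μ^(3)=-5

((0, 0, 0, 4); (0, 0, 2, 0); (3, 3, 0, 0))


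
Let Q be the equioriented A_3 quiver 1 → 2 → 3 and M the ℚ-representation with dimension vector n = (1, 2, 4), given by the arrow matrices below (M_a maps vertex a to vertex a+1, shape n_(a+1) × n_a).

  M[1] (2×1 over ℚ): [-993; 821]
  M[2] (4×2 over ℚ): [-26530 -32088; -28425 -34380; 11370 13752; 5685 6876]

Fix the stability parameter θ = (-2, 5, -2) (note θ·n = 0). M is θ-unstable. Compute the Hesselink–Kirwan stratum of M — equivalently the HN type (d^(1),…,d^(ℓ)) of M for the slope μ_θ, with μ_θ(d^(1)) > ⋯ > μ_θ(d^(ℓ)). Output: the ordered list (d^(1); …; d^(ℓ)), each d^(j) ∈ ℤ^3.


Interval decomposition of M: I[1,3], I[2,2], I[3,3]^3.
HN type (ℓ=3): μ^(1)=5; μ^(2)=3/2; μ^(3)=-2

((0, 1, 0); (0, 1, 1); (1, 0, 3))


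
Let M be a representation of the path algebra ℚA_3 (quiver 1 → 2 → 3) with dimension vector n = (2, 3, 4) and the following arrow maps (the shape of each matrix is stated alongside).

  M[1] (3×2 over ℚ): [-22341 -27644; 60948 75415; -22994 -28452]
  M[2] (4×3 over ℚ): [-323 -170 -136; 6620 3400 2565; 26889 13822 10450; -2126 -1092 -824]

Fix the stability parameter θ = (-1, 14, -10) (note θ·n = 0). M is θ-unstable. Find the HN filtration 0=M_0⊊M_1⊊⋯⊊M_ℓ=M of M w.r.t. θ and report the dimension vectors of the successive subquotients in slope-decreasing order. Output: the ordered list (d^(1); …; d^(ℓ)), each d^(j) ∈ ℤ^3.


Interval decomposition of M: I[1,2], I[1,3], I[2,3], I[3,3]^2.
HN type (ℓ=4): μ^(1)=14; μ^(2)=2; μ^(3)=-1; μ^(4)=-10

((0, 1, 0); (0, 2, 2); (2, 0, 0); (0, 0, 2))


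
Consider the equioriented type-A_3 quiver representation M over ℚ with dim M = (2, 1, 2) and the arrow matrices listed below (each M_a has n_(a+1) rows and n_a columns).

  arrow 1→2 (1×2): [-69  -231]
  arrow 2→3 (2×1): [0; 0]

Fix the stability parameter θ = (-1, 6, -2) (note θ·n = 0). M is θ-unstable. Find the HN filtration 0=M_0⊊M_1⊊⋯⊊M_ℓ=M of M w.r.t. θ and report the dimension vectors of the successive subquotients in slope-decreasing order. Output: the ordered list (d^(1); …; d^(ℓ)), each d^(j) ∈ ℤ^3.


Barcode: M ≅ I[1,1], I[1,2], I[3,3]^2. HN layers by μ_θ (3 steps, strictly decreasing):
  μ^(1)=6; μ^(2)=-1; μ^(3)=-2

((0, 1, 0); (2, 0, 0); (0, 0, 2))


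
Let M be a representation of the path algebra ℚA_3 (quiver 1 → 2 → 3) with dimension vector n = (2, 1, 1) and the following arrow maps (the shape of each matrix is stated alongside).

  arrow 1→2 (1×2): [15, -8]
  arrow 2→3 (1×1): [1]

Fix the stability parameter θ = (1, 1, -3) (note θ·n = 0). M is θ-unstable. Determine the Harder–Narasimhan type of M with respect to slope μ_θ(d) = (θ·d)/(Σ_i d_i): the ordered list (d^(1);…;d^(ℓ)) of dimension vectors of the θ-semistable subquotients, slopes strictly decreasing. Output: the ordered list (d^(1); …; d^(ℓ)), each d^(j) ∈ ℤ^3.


Interval decomposition of M: I[1,1], I[1,3].
HN type (ℓ=2): μ^(1)=1; μ^(2)=-1/3

((1, 0, 0); (1, 1, 1))


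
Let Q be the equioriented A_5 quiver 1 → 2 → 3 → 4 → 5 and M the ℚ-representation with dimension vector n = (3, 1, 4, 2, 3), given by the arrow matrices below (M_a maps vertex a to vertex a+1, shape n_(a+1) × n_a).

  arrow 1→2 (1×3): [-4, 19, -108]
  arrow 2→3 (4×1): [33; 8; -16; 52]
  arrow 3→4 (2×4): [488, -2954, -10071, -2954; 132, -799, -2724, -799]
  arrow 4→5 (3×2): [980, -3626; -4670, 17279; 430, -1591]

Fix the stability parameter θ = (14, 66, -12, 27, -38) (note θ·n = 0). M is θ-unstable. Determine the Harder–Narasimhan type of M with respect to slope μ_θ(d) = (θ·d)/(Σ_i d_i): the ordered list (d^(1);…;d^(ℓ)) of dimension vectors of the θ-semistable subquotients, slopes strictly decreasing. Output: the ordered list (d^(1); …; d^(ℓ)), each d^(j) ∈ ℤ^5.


Via rank(M_{q-1}∘⋯∘M_p): M ≅ I[1,1]^2, I[1,3], I[3,3], I[3,4], I[3,5], I[5,5]^2.
μ_θ-semistable layers: μ^(1)=27; μ^(2)=14; μ^(3)=-11/2; μ^(4)=-12; μ^(5)=-38

((0, 1, 1, 1, 0); (3, 0, 0, 0, 0); (0, 0, 0, 1, 1); (0, 0, 3, 0, 0); (0, 0, 0, 0, 2))


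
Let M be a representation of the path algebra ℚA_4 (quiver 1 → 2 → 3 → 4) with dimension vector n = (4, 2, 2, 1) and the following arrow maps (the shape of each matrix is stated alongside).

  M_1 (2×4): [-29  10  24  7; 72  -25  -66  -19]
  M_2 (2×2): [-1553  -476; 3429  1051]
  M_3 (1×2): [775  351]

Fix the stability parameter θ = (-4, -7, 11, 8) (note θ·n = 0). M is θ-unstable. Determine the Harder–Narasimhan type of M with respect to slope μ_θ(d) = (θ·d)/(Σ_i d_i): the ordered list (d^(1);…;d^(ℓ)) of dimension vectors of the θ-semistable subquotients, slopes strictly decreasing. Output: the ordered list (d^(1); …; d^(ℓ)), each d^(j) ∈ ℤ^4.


Interval decomposition of M: I[1,1]^2, I[1,3], I[1,4].
HN type (ℓ=4): μ^(1)=11; μ^(2)=19/2; μ^(3)=-4; μ^(4)=-11/2

((0, 0, 1, 0); (0, 0, 1, 1); (2, 0, 0, 0); (2, 2, 0, 0))


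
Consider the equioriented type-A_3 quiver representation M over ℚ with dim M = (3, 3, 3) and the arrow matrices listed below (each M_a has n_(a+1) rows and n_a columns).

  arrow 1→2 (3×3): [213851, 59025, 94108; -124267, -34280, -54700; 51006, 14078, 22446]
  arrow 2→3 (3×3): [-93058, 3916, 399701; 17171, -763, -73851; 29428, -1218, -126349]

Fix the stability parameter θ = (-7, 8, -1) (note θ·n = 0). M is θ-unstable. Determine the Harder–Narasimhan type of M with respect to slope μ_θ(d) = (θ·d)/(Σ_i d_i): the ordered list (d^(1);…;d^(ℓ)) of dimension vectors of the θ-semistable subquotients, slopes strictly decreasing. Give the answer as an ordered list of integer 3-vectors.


Interval decomposition of M: I[1,2], I[1,3]^2, I[3,3].
HN type (ℓ=4): μ^(1)=8; μ^(2)=7/2; μ^(3)=-1; μ^(4)=-7

((0, 1, 0); (0, 2, 2); (0, 0, 1); (3, 0, 0))


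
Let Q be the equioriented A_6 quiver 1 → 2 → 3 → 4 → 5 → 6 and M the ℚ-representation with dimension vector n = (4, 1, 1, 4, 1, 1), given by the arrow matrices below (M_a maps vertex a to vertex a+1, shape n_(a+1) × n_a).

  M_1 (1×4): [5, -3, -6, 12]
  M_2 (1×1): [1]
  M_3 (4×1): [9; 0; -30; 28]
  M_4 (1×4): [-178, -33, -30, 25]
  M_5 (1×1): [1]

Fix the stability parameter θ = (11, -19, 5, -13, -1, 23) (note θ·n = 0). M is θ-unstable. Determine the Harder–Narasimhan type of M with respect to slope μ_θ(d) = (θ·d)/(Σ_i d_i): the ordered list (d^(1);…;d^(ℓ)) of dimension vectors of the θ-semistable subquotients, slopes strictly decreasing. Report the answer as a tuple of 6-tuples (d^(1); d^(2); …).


Barcode: M ≅ I[1,1]^3, I[1,6], I[4,4]^3. HN layers by μ_θ (5 steps, strictly decreasing):
  μ^(1)=23; μ^(2)=11; μ^(3)=-1; μ^(4)=-4; μ^(5)=-13

((0, 0, 0, 0, 0, 1); (3, 0, 0, 0, 0, 0); (0, 0, 0, 0, 1, 0); (1, 1, 1, 1, 0, 0); (0, 0, 0, 3, 0, 0))


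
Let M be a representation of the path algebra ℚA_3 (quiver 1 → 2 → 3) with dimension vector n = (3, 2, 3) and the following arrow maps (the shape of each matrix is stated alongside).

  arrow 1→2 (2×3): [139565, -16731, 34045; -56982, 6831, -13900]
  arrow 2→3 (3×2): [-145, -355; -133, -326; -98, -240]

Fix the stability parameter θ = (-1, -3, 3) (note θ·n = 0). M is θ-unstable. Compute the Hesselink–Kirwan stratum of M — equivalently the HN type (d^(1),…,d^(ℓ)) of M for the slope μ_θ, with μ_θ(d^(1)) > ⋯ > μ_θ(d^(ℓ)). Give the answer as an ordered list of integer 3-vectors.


Barcode: M ≅ I[1,1], I[1,3]^2, I[3,3]. HN layers by μ_θ (3 steps, strictly decreasing):
  μ^(1)=3; μ^(2)=-1; μ^(3)=-2

((0, 0, 3); (1, 0, 0); (2, 2, 0))


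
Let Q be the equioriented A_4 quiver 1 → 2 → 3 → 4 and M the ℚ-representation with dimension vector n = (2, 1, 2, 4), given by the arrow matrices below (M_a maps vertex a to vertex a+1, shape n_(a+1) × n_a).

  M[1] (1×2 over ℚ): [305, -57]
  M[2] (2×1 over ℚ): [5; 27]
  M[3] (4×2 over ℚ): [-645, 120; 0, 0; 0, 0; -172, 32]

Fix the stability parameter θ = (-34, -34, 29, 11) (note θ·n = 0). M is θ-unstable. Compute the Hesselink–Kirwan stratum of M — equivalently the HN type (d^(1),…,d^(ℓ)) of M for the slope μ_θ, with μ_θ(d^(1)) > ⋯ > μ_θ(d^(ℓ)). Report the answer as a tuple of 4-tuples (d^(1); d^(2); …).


Interval decomposition of M: I[1,1], I[1,4], I[3,3], I[4,4]^3.
HN type (ℓ=4): μ^(1)=29; μ^(2)=20; μ^(3)=11; μ^(4)=-34

((0, 0, 1, 0); (0, 0, 1, 1); (0, 0, 0, 3); (2, 1, 0, 0))


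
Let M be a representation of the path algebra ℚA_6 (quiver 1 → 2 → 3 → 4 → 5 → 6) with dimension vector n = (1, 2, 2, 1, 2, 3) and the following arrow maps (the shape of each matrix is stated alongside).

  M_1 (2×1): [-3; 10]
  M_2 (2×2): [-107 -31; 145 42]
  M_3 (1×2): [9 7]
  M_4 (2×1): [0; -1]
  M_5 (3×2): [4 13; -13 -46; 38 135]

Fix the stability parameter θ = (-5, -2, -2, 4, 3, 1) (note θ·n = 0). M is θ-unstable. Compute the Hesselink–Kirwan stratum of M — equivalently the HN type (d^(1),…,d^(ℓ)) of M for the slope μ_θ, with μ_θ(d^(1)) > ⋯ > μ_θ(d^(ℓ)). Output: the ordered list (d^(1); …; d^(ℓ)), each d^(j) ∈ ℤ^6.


Barcode: M ≅ I[1,6], I[2,3], I[5,6], I[6,6]. HN layers by μ_θ (5 steps, strictly decreasing):
  μ^(1)=8/3; μ^(2)=2; μ^(3)=1; μ^(4)=-2; μ^(5)=-5

((0, 0, 0, 1, 1, 1); (0, 0, 0, 0, 1, 1); (0, 0, 0, 0, 0, 1); (0, 2, 2, 0, 0, 0); (1, 0, 0, 0, 0, 0))


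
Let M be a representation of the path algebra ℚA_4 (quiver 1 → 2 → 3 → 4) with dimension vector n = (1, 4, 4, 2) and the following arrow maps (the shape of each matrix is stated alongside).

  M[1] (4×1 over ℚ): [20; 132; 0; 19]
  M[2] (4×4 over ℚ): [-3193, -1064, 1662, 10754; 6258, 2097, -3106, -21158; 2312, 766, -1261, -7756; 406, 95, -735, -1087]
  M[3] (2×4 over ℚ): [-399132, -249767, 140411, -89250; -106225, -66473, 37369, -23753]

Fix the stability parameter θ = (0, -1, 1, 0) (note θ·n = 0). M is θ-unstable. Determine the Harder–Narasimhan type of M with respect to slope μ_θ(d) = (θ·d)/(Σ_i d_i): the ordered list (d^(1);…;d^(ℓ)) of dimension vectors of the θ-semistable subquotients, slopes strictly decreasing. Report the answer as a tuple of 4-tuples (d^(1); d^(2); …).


Barcode: M ≅ I[1,4], I[2,3]^2, I[2,4]. HN layers by μ_θ (4 steps, strictly decreasing):
  μ^(1)=1; μ^(2)=1/2; μ^(3)=-1/2; μ^(4)=-1

((0, 0, 2, 0); (0, 0, 2, 2); (1, 1, 0, 0); (0, 3, 0, 0))


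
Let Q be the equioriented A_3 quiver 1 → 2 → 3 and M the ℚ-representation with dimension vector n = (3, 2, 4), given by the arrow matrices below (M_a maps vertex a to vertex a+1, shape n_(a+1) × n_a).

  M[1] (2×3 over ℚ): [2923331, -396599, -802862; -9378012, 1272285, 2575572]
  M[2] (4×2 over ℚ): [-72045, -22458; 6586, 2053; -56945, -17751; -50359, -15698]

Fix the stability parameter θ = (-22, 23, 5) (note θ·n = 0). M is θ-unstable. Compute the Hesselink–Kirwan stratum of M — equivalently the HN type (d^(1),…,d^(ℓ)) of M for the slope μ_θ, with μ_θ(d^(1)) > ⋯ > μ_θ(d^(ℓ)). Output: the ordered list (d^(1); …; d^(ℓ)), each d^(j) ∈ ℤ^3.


Barcode: M ≅ I[1,1], I[1,3]^2, I[3,3]^2. HN layers by μ_θ (3 steps, strictly decreasing):
  μ^(1)=14; μ^(2)=5; μ^(3)=-22

((0, 2, 2); (0, 0, 2); (3, 0, 0))


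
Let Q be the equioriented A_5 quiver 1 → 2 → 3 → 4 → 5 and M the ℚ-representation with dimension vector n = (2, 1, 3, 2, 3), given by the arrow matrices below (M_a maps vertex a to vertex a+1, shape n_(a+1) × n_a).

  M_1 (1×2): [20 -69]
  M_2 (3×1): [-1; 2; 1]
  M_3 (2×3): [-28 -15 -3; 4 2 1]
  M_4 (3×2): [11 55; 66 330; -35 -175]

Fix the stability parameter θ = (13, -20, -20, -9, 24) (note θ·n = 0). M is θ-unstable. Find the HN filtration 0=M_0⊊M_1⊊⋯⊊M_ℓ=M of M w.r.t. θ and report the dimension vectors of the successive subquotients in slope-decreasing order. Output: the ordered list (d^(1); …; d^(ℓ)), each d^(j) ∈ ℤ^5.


Interval decomposition of M: I[1,1], I[1,4], I[3,3], I[3,5], I[5,5]^2.
HN type (ℓ=4): μ^(1)=24; μ^(2)=13; μ^(3)=-9; μ^(4)=-20

((0, 0, 0, 0, 3); (1, 0, 0, 0, 0); (1, 1, 1, 2, 0); (0, 0, 2, 0, 0))


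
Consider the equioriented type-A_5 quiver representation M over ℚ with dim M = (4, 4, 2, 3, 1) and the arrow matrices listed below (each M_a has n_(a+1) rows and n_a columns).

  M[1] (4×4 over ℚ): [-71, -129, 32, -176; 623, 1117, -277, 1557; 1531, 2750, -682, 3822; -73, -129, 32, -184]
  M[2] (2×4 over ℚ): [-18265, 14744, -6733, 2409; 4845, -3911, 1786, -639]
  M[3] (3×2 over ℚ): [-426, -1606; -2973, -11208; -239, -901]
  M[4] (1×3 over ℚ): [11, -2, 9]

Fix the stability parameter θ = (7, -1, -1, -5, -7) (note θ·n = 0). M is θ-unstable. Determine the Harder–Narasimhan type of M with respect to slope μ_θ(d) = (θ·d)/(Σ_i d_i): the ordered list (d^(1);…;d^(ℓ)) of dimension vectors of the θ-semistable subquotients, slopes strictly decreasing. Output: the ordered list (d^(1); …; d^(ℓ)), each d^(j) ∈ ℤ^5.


Interval decomposition of M: I[1,1], I[1,2], I[1,4], I[1,5], I[2,2], I[4,4].
HN type (ℓ=6): μ^(1)=7; μ^(2)=3; μ^(3)=0; μ^(4)=-1; μ^(5)=-7/5; μ^(6)=-5

((1, 0, 0, 0, 0); (1, 1, 0, 0, 0); (1, 1, 1, 1, 0); (0, 1, 0, 0, 0); (1, 1, 1, 1, 1); (0, 0, 0, 1, 0))


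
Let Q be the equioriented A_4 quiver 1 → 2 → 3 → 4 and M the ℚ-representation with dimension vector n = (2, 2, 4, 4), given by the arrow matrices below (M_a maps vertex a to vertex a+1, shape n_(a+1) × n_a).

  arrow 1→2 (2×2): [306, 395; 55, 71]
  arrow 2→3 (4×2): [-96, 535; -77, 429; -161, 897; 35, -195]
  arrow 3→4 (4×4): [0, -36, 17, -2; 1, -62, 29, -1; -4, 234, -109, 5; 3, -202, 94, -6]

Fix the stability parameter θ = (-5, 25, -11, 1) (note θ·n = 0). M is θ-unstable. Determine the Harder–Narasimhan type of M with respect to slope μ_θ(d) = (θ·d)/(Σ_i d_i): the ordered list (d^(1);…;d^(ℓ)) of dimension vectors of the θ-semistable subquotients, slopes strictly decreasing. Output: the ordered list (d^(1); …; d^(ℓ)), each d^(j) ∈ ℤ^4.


Via rank(M_{q-1}∘⋯∘M_p): M ≅ I[1,4]^2, I[3,4]^2.
μ_θ-semistable layers: μ^(1)=5; μ^(2)=1; μ^(3)=-5; μ^(4)=-11

((0, 2, 2, 2); (0, 0, 0, 2); (2, 0, 0, 0); (0, 0, 2, 0))


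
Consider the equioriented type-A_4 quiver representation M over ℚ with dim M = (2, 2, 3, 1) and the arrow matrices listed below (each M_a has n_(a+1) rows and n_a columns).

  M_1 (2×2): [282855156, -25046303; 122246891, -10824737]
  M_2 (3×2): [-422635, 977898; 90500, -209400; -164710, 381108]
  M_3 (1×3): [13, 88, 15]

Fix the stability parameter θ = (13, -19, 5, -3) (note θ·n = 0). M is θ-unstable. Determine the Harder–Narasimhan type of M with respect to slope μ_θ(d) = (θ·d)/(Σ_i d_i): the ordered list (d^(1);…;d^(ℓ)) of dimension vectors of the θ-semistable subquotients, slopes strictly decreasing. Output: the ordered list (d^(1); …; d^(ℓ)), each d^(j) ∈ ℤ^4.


Interval decomposition of M: I[1,2], I[1,4], I[3,3]^2.
HN type (ℓ=3): μ^(1)=5; μ^(2)=1; μ^(3)=-3

((0, 0, 2, 0); (0, 0, 1, 1); (2, 2, 0, 0))


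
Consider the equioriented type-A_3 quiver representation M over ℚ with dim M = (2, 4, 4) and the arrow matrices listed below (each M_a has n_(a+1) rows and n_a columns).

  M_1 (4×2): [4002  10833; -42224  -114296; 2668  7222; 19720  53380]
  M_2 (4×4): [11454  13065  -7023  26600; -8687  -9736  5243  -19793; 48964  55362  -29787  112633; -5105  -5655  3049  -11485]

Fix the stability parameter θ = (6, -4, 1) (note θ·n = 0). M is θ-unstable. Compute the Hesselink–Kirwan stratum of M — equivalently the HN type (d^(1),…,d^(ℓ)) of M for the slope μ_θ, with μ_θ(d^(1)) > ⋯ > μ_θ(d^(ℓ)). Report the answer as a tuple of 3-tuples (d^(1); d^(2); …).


Via rank(M_{q-1}∘⋯∘M_p): M ≅ I[1,1], I[1,3], I[2,3]^3.
μ_θ-semistable layers: μ^(1)=6; μ^(2)=1; μ^(3)=-4

((1, 0, 0); (1, 1, 4); (0, 3, 0))


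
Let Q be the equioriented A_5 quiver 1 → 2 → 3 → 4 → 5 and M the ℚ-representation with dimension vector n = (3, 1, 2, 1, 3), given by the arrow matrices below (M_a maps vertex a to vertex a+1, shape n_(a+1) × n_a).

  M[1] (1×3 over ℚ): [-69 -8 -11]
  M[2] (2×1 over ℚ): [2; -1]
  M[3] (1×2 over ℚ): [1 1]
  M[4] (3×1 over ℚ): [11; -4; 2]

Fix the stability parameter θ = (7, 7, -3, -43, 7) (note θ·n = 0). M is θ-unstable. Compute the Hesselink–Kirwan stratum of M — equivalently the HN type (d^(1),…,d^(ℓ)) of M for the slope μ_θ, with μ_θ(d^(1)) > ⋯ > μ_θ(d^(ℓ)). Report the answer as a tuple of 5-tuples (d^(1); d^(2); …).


Barcode: M ≅ I[1,1]^2, I[1,5], I[3,3], I[5,5]^2. HN layers by μ_θ (3 steps, strictly decreasing):
  μ^(1)=7; μ^(2)=-3; μ^(3)=-8

((2, 0, 0, 0, 3); (0, 0, 1, 0, 0); (1, 1, 1, 1, 0))


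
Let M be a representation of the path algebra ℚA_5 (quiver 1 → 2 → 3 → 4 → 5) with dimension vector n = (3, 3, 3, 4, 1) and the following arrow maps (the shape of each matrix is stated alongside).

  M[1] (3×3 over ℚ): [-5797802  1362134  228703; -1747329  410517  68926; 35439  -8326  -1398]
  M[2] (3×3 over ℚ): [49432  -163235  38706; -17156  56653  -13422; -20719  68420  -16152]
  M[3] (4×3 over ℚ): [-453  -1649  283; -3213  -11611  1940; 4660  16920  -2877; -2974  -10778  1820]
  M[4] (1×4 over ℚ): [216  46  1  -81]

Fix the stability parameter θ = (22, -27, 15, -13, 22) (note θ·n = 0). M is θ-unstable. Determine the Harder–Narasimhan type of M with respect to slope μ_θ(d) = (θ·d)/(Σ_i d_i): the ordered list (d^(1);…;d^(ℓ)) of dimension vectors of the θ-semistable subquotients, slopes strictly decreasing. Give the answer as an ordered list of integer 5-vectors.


Interval decomposition of M: I[1,2], I[1,4], I[1,5], I[3,4], I[4,4].
HN type (ℓ=4): μ^(1)=22; μ^(2)=1; μ^(3)=-5/2; μ^(4)=-13

((0, 0, 0, 0, 1); (0, 0, 3, 3, 0); (3, 3, 0, 0, 0); (0, 0, 0, 1, 0))


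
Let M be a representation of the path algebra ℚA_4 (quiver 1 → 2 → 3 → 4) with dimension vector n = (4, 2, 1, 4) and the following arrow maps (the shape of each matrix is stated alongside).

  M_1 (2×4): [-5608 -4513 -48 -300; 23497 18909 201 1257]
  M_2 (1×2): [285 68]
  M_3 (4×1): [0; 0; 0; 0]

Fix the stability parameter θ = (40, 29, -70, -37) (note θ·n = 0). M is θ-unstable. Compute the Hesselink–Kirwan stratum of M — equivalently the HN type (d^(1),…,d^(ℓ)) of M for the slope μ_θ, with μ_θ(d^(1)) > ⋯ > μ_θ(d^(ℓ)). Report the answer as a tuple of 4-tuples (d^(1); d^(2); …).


Interval decomposition of M: I[1,1]^2, I[1,2], I[1,3], I[4,4]^4.
HN type (ℓ=4): μ^(1)=40; μ^(2)=69/2; μ^(3)=-1/3; μ^(4)=-37

((2, 0, 0, 0); (1, 1, 0, 0); (1, 1, 1, 0); (0, 0, 0, 4))


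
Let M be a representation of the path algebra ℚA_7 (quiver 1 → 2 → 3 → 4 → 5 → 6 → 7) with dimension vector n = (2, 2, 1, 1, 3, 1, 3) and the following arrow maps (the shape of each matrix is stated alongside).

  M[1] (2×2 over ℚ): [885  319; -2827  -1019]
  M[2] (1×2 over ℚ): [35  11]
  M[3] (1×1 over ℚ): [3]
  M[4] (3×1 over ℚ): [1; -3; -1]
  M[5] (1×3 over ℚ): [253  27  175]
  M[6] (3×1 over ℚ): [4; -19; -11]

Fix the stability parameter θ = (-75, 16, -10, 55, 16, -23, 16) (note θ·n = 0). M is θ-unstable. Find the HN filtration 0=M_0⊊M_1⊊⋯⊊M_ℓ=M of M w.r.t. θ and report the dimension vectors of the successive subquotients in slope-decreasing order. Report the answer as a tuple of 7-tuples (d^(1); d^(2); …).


Interval decomposition of M: I[1,2], I[1,7], I[5,5]^2, I[7,7]^2.
HN type (ℓ=3): μ^(1)=16; μ^(2)=3; μ^(3)=-75

((0, 1, 0, 1, 3, 1, 3); (0, 1, 1, 0, 0, 0, 0); (2, 0, 0, 0, 0, 0, 0))


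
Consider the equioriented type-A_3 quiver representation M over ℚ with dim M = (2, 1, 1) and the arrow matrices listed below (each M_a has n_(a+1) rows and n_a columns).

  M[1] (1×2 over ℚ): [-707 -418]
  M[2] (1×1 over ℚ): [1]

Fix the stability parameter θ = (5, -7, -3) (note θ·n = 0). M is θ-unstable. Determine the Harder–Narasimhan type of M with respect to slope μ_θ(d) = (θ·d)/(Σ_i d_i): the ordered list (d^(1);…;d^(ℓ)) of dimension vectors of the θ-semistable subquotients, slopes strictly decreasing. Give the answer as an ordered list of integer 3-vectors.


Barcode: M ≅ I[1,1], I[1,3]. HN layers by μ_θ (2 steps, strictly decreasing):
  μ^(1)=5; μ^(2)=-5/3

((1, 0, 0); (1, 1, 1))


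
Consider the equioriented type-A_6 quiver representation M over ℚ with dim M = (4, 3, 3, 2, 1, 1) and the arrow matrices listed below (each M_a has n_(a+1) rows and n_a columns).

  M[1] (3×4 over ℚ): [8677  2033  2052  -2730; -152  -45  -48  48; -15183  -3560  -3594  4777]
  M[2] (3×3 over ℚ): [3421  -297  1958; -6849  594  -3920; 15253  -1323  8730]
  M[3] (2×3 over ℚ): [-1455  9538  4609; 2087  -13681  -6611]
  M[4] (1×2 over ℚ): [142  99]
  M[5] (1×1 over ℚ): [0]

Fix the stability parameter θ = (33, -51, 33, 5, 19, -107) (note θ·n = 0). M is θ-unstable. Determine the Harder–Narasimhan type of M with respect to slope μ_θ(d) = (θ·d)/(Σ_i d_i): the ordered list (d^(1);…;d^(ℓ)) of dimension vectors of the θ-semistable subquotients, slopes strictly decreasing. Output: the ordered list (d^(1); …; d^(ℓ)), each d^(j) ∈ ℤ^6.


Via rank(M_{q-1}∘⋯∘M_p): M ≅ I[1,1], I[1,2], I[1,3], I[1,5], I[3,4], I[6,6].
μ_θ-semistable layers: μ^(1)=33; μ^(2)=19; μ^(3)=-9; μ^(4)=-107

((1, 0, 1, 0, 0, 0); (0, 0, 2, 2, 1, 0); (3, 3, 0, 0, 0, 0); (0, 0, 0, 0, 0, 1))


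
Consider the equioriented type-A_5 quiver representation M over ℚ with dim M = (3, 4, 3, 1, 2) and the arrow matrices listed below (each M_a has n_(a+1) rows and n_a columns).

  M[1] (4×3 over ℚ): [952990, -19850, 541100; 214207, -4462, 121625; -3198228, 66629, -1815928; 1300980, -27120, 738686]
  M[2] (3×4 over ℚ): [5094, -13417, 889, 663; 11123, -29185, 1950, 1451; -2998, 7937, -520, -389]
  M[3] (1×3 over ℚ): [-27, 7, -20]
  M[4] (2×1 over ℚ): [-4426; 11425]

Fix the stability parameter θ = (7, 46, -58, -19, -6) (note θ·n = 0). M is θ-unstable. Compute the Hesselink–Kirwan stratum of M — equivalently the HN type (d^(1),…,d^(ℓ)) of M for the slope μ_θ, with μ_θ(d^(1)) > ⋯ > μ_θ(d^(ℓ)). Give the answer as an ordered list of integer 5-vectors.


Via rank(M_{q-1}∘⋯∘M_p): M ≅ I[1,3]^2, I[1,5], I[2,2], I[5,5].
μ_θ-semistable layers: μ^(1)=46; μ^(2)=-5/3; μ^(3)=-6

((0, 1, 0, 0, 0); (2, 2, 2, 0, 0); (1, 1, 1, 1, 2))


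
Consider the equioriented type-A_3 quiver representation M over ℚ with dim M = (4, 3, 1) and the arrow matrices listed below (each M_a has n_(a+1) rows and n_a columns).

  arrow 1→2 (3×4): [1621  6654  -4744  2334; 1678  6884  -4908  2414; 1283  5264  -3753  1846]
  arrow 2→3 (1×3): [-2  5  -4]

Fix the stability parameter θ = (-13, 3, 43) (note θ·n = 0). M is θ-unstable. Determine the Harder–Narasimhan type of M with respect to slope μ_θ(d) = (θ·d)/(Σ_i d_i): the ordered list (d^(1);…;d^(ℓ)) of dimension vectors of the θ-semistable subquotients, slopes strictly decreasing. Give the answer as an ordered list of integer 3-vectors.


Barcode: M ≅ I[1,1], I[1,2]^2, I[1,3]. HN layers by μ_θ (3 steps, strictly decreasing):
  μ^(1)=43; μ^(2)=3; μ^(3)=-13

((0, 0, 1); (0, 3, 0); (4, 0, 0))


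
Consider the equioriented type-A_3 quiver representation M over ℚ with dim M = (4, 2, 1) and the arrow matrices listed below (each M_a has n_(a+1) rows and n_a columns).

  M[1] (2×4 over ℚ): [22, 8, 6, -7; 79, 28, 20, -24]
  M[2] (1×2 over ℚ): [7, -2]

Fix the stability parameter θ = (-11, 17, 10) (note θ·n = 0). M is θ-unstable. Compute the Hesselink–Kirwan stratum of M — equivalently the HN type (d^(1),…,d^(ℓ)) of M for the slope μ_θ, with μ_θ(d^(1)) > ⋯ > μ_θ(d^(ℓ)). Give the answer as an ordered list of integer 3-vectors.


Barcode: M ≅ I[1,1]^2, I[1,2], I[1,3]. HN layers by μ_θ (3 steps, strictly decreasing):
  μ^(1)=17; μ^(2)=27/2; μ^(3)=-11

((0, 1, 0); (0, 1, 1); (4, 0, 0))


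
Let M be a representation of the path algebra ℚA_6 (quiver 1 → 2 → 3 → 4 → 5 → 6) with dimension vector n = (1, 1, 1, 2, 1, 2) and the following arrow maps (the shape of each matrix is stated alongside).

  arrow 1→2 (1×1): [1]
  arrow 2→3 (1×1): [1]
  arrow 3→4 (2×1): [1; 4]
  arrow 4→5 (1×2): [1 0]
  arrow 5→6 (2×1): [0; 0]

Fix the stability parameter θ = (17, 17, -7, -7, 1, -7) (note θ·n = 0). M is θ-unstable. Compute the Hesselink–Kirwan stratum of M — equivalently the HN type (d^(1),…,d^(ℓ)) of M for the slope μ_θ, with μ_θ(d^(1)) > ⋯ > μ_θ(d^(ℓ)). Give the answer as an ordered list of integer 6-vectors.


Barcode: M ≅ I[1,5], I[4,4], I[6,6]^2. HN layers by μ_θ (2 steps, strictly decreasing):
  μ^(1)=21/5; μ^(2)=-7

((1, 1, 1, 1, 1, 0); (0, 0, 0, 1, 0, 2))


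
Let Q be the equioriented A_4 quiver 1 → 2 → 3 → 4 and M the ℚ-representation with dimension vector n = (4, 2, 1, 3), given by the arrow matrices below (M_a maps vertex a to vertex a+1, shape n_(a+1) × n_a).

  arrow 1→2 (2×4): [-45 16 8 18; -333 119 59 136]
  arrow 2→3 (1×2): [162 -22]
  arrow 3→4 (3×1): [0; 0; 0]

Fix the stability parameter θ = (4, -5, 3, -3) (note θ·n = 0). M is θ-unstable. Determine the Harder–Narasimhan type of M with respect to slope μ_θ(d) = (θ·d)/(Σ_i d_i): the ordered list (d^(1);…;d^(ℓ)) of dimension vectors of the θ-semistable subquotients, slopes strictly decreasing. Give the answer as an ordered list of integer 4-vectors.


Via rank(M_{q-1}∘⋯∘M_p): M ≅ I[1,1]^2, I[1,2], I[1,3], I[4,4]^3.
μ_θ-semistable layers: μ^(1)=4; μ^(2)=3; μ^(3)=-1/2; μ^(4)=-3

((2, 0, 0, 0); (0, 0, 1, 0); (2, 2, 0, 0); (0, 0, 0, 3))


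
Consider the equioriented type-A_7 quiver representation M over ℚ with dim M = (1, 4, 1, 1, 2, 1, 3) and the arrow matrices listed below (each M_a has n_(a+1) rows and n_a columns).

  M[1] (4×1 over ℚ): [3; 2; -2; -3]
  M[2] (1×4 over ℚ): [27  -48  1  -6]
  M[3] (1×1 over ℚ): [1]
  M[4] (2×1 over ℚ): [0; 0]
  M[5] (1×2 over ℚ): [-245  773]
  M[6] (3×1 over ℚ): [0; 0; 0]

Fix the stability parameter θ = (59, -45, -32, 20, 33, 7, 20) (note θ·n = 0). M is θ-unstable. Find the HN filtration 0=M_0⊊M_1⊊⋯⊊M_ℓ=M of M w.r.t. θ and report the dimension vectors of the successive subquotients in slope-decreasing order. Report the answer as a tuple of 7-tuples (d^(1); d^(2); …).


Via rank(M_{q-1}∘⋯∘M_p): M ≅ I[1,4], I[2,2]^3, I[5,5], I[5,6], I[7,7]^3.
μ_θ-semistable layers: μ^(1)=33; μ^(2)=20; μ^(3)=-6; μ^(4)=-45

((0, 0, 0, 0, 1, 0, 0); (0, 0, 0, 1, 1, 1, 3); (1, 1, 1, 0, 0, 0, 0); (0, 3, 0, 0, 0, 0, 0))


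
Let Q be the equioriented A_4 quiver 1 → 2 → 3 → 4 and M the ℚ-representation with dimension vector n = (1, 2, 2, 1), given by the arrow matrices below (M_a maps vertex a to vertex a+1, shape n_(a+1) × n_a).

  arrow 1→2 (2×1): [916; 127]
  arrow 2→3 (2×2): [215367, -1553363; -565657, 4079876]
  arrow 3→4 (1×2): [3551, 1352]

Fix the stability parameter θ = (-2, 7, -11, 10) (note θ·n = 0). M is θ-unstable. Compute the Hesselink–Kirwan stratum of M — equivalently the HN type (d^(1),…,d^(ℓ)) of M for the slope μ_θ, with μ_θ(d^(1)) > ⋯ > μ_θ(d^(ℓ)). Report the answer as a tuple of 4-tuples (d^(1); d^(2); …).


Barcode: M ≅ I[1,4], I[2,3]. HN layers by μ_θ (2 steps, strictly decreasing):
  μ^(1)=10; μ^(2)=-2

((0, 0, 0, 1); (1, 2, 2, 0))


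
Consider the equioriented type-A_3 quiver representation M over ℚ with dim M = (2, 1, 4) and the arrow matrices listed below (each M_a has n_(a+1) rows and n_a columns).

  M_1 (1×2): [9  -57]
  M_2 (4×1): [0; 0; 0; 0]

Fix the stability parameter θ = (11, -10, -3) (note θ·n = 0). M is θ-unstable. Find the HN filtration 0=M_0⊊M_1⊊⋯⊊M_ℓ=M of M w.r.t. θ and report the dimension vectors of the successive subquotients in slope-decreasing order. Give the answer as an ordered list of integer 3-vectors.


Via rank(M_{q-1}∘⋯∘M_p): M ≅ I[1,1], I[1,2], I[3,3]^4.
μ_θ-semistable layers: μ^(1)=11; μ^(2)=1/2; μ^(3)=-3

((1, 0, 0); (1, 1, 0); (0, 0, 4))


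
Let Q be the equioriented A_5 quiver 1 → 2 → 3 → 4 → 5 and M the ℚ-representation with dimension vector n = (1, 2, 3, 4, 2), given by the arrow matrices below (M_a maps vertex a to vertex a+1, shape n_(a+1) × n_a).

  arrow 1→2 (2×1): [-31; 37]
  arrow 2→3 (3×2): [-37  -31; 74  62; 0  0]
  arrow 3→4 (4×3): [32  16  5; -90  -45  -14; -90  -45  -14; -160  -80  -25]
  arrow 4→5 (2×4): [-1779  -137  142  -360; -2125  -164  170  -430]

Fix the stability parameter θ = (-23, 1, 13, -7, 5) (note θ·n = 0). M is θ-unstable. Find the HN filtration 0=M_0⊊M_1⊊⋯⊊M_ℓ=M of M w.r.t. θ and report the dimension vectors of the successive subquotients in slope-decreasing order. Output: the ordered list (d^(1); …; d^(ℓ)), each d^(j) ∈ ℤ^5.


Interval decomposition of M: I[1,2], I[2,3], I[3,5]^2, I[4,4]^2.
HN type (ℓ=6): μ^(1)=13; μ^(2)=5; μ^(3)=3; μ^(4)=1; μ^(5)=-7; μ^(6)=-23

((0, 0, 1, 0, 0); (0, 0, 0, 0, 2); (0, 0, 2, 2, 0); (0, 2, 0, 0, 0); (0, 0, 0, 2, 0); (1, 0, 0, 0, 0))


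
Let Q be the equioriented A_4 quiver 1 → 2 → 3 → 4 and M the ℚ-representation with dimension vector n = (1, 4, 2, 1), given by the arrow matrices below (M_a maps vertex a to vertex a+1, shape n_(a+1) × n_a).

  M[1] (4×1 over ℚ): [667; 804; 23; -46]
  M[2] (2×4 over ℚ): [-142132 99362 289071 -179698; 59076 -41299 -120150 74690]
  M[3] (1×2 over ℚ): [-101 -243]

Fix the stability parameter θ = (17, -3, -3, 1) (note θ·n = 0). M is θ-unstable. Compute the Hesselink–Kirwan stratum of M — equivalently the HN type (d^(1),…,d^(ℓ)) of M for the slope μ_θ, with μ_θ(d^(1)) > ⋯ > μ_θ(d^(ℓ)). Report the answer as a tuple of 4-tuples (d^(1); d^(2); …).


Barcode: M ≅ I[1,4], I[2,2]^2, I[2,3]. HN layers by μ_θ (2 steps, strictly decreasing):
  μ^(1)=3; μ^(2)=-3

((1, 1, 1, 1); (0, 3, 1, 0))


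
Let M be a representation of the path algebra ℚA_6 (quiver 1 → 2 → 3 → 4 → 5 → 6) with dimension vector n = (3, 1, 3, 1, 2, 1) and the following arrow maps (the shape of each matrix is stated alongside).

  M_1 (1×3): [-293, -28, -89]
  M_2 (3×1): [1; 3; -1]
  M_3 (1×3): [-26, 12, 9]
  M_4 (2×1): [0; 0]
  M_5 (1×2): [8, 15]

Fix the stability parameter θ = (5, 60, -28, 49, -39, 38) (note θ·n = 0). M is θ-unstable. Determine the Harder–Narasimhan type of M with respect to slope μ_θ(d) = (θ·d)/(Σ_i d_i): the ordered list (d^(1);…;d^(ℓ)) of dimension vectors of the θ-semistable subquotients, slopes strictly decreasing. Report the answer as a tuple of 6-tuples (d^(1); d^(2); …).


Via rank(M_{q-1}∘⋯∘M_p): M ≅ I[1,1]^2, I[1,4], I[3,3]^2, I[5,5], I[5,6].
μ_θ-semistable layers: μ^(1)=49; μ^(2)=38; μ^(3)=16; μ^(4)=5; μ^(5)=-28; μ^(6)=-39

((0, 0, 0, 1, 0, 0); (0, 0, 0, 0, 0, 1); (0, 1, 1, 0, 0, 0); (3, 0, 0, 0, 0, 0); (0, 0, 2, 0, 0, 0); (0, 0, 0, 0, 2, 0))


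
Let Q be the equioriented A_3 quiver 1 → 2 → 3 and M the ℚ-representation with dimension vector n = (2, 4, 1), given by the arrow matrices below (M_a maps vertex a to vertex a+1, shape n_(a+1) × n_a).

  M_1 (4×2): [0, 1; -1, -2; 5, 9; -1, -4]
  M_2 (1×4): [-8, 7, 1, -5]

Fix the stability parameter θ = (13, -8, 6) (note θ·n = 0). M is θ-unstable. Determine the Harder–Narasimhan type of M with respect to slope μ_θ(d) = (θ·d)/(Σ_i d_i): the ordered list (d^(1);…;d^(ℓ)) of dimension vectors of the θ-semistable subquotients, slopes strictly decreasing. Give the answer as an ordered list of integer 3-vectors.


Barcode: M ≅ I[1,2], I[1,3], I[2,2]^2. HN layers by μ_θ (3 steps, strictly decreasing):
  μ^(1)=6; μ^(2)=5/2; μ^(3)=-8

((0, 0, 1); (2, 2, 0); (0, 2, 0))


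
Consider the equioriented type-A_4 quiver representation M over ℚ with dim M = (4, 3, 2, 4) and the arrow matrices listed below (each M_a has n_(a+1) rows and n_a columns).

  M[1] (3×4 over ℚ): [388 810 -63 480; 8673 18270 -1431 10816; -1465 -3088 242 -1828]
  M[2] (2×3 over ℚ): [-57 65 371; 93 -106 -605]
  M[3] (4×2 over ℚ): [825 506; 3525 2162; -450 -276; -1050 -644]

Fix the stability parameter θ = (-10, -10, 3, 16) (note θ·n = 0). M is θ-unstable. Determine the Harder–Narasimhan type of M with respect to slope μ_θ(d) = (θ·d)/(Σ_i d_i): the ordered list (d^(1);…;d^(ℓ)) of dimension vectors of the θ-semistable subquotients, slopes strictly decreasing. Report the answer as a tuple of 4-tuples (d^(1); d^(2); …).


Interval decomposition of M: I[1,1], I[1,2], I[1,3], I[1,4], I[4,4]^3.
HN type (ℓ=3): μ^(1)=16; μ^(2)=3; μ^(3)=-10

((0, 0, 0, 4); (0, 0, 2, 0); (4, 3, 0, 0))


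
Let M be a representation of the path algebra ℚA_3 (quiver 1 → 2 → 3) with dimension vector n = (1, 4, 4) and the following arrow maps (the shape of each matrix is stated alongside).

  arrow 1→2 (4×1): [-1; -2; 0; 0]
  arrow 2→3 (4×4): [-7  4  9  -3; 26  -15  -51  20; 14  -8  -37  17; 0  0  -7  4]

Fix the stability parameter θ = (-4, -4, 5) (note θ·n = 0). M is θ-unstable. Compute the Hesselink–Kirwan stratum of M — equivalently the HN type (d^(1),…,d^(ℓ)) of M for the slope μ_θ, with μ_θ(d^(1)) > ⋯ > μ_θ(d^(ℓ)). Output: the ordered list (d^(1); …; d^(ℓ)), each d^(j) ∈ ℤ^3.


Via rank(M_{q-1}∘⋯∘M_p): M ≅ I[1,3], I[2,3]^3.
μ_θ-semistable layers: μ^(1)=5; μ^(2)=-4

((0, 0, 4); (1, 4, 0))


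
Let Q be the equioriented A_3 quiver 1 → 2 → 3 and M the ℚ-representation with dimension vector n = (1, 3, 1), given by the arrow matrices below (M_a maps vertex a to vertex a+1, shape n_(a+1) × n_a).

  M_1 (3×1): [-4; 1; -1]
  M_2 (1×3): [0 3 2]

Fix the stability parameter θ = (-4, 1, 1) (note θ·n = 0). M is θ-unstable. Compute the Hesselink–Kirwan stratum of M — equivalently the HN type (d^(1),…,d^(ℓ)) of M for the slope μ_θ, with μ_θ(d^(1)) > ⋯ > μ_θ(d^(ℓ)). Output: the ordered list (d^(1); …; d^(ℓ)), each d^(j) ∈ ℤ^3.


Interval decomposition of M: I[1,3], I[2,2]^2.
HN type (ℓ=2): μ^(1)=1; μ^(2)=-4

((0, 3, 1); (1, 0, 0))


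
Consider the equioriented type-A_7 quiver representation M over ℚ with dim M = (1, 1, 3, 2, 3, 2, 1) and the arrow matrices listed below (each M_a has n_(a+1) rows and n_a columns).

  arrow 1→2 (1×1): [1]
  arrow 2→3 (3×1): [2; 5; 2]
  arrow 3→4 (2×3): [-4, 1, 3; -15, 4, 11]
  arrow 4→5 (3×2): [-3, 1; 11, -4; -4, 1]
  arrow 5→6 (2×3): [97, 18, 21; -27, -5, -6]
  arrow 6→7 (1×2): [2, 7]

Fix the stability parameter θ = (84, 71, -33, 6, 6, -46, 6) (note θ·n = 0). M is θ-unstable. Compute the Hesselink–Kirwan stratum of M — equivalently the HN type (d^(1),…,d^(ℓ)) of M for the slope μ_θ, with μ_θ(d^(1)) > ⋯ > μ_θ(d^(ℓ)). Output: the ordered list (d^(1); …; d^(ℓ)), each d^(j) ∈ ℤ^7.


Interval decomposition of M: I[1,6], I[3,3], I[3,7], I[5,5].
HN type (ℓ=4): μ^(1)=44/3; μ^(2)=6; μ^(3)=-34/3; μ^(4)=-33

((1, 1, 1, 1, 1, 1, 0); (0, 0, 0, 0, 1, 0, 1); (0, 0, 0, 1, 1, 1, 0); (0, 0, 2, 0, 0, 0, 0))


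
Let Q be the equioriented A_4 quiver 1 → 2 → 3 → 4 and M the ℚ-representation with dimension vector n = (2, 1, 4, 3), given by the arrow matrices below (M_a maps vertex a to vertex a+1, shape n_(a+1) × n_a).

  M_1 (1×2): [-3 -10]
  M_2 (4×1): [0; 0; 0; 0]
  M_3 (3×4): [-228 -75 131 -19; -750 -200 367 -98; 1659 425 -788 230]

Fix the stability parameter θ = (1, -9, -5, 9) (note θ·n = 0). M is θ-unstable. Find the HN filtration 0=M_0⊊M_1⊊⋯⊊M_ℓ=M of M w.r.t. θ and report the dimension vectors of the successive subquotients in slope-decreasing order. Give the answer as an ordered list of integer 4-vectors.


Via rank(M_{q-1}∘⋯∘M_p): M ≅ I[1,1], I[1,2], I[3,3], I[3,4]^3.
μ_θ-semistable layers: μ^(1)=9; μ^(2)=1; μ^(3)=-4; μ^(4)=-5

((0, 0, 0, 3); (1, 0, 0, 0); (1, 1, 0, 0); (0, 0, 4, 0))


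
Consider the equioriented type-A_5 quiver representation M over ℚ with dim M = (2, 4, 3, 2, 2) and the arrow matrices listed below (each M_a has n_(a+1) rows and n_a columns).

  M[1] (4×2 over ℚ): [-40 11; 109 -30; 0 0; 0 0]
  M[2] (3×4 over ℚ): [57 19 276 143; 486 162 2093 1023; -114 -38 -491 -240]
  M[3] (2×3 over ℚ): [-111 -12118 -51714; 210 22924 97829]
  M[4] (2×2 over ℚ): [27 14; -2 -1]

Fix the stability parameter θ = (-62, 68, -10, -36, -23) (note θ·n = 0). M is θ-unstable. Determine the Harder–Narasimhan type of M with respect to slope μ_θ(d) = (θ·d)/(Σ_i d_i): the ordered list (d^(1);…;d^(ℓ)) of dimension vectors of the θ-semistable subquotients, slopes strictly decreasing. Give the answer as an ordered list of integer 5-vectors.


Interval decomposition of M: I[1,2], I[1,5], I[2,3], I[2,5].
HN type (ℓ=4): μ^(1)=68; μ^(2)=29; μ^(3)=-1/4; μ^(4)=-62

((0, 1, 0, 0, 0); (0, 1, 1, 0, 0); (0, 2, 2, 2, 2); (2, 0, 0, 0, 0))


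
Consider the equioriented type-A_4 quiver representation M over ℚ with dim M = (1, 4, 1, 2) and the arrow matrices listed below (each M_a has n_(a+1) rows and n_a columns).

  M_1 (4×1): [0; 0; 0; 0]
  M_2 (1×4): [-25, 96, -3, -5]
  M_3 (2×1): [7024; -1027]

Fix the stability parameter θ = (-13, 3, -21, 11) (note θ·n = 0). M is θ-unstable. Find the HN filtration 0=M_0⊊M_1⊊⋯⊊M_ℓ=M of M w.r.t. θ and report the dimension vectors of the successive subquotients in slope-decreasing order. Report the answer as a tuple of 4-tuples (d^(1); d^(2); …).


Barcode: M ≅ I[1,1], I[2,2]^3, I[2,4], I[4,4]. HN layers by μ_θ (4 steps, strictly decreasing):
  μ^(1)=11; μ^(2)=3; μ^(3)=-9; μ^(4)=-13

((0, 0, 0, 2); (0, 3, 0, 0); (0, 1, 1, 0); (1, 0, 0, 0))


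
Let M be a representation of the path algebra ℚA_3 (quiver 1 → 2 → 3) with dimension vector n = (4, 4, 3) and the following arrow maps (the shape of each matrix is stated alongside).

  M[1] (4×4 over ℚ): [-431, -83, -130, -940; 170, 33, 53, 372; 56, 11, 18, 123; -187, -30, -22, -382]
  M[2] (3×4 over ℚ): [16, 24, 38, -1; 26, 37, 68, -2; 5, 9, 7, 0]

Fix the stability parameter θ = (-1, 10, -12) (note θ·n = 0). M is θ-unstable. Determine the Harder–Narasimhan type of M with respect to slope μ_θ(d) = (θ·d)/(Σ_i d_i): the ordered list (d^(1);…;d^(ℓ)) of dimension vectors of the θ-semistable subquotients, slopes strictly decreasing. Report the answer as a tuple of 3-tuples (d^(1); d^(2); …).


Interval decomposition of M: I[1,2], I[1,3]^3.
HN type (ℓ=2): μ^(1)=10; μ^(2)=-1

((0, 1, 0); (4, 3, 3))
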